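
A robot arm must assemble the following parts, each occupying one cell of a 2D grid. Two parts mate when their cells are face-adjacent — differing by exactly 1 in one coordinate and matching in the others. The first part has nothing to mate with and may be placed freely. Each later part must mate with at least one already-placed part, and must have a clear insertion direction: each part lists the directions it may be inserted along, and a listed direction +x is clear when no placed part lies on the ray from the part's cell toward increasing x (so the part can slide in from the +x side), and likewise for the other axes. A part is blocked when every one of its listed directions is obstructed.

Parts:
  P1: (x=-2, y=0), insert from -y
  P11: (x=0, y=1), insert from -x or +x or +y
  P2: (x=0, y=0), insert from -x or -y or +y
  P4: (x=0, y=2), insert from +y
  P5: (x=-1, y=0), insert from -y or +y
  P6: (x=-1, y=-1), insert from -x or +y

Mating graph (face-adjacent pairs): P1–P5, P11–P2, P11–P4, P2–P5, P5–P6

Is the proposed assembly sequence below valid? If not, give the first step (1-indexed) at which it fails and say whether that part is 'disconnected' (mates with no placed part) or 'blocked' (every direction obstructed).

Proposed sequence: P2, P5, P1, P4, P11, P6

Invalid at step 4 (disconnected)

1. P2@(0, 0) [-x clear] — {P2}
2. P5@(-1, 0) [-y clear] — {P2, P5}
3. P1@(-2, 0) [-y clear] — {P1, P2, P5}
4. P4@(0, 2) — no placed neighbour ⇒ disconnected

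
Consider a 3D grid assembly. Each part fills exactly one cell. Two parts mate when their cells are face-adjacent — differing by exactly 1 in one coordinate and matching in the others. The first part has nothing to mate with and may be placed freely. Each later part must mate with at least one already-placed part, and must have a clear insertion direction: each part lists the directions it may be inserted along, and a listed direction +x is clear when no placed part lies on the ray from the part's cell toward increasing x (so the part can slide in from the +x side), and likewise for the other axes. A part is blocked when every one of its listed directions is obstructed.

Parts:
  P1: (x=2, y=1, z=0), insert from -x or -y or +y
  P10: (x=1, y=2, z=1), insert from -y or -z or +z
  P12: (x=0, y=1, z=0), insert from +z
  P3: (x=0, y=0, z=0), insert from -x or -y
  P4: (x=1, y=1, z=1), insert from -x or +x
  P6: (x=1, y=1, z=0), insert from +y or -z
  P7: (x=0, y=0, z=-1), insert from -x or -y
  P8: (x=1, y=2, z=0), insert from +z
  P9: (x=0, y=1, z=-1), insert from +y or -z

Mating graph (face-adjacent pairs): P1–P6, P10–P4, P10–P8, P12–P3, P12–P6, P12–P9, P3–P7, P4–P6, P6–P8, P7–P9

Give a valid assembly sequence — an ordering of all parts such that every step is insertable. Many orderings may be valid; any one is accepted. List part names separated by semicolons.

1. P6@(1, 1, 0) [+y clear] — {P6}
2. P1@(2, 1, 0) [-y clear] — {P1, P6}
3. P4@(1, 1, 1) [-x clear] — {P1, P4, P6}
4. P8@(1, 2, 0) [+z clear] — {P1, P4, P6, P8}
5. P10@(1, 2, 1) [+z clear] — {P1, P10, P4, P6, P8}
6. P12@(0, 1, 0) [+z clear] — {P1, P10, P12, P4, P6, P8}
7. P3@(0, 0, 0) [-x clear] — {P1, P10, P12, P3, P4, P6, P8}
8. P9@(0, 1, -1) [+y clear] — {P1, P10, P12, P3, P4, P6, P8, P9}
9. P7@(0, 0, -1) [-x clear] — {P1, P10, P12, P3, P4, P6, P7, P8, P9}

P6; P1; P4; P8; P10; P12; P3; P9; P7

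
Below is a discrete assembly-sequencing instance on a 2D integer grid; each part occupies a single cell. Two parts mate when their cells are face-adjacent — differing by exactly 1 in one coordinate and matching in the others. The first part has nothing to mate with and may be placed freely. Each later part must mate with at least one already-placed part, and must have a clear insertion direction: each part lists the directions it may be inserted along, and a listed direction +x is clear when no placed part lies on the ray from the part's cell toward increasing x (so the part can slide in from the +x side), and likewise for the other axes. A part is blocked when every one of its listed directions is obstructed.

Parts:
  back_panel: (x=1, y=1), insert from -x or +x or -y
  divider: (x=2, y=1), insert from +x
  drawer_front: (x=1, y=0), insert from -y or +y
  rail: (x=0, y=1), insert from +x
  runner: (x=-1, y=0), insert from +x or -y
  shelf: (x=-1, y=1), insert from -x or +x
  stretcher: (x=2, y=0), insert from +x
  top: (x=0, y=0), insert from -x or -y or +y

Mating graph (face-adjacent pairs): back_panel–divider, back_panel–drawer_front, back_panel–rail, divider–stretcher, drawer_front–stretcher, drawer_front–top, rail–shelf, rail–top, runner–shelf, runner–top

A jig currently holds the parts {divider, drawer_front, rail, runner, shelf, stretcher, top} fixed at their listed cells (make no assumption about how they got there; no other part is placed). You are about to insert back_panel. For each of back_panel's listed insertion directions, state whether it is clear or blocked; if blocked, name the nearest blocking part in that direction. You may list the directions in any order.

-x: nearest on ray is rail@(0, 1) ⇒ blocked
+x: nearest on ray is divider@(2, 1) ⇒ blocked
-y: nearest on ray is drawer_front@(1, 0) ⇒ blocked

+x: blocked by divider; -x: blocked by rail; -y: blocked by drawer_front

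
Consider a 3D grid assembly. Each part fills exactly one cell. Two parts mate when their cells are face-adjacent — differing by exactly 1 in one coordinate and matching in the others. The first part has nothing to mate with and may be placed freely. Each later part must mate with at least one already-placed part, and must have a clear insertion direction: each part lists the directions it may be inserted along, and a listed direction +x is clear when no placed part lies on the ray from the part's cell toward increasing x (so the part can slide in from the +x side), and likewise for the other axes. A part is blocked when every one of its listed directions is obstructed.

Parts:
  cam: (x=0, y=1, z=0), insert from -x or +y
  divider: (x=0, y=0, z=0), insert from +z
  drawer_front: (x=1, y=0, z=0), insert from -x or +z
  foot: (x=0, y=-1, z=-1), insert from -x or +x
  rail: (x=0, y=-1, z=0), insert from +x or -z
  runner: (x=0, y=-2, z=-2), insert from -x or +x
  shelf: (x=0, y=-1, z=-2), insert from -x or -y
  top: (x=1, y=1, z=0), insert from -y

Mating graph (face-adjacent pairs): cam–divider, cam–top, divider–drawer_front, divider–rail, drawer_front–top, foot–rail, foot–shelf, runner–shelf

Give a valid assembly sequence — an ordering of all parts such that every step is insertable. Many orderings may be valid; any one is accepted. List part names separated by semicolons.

1. shelf@(0, -1, -2) [-x clear] — {shelf}
2. foot@(0, -1, -1) [-x clear] — {foot, shelf}
3. runner@(0, -2, -2) [-x clear] — {foot, runner, shelf}
4. rail@(0, -1, 0) [+x clear] — {foot, rail, runner, shelf}
5. divider@(0, 0, 0) [+z clear] — {divider, foot, rail, runner, shelf}
6. cam@(0, 1, 0) [-x clear] — {cam, divider, foot, rail, runner, shelf}
7. top@(1, 1, 0) [-y clear] — {cam, divider, foot, rail, runner, shelf, top}
8. drawer_front@(1, 0, 0) [+z clear] — {cam, divider, drawer_front, foot, rail, runner, shelf, top}

shelf; foot; runner; rail; divider; cam; top; drawer_front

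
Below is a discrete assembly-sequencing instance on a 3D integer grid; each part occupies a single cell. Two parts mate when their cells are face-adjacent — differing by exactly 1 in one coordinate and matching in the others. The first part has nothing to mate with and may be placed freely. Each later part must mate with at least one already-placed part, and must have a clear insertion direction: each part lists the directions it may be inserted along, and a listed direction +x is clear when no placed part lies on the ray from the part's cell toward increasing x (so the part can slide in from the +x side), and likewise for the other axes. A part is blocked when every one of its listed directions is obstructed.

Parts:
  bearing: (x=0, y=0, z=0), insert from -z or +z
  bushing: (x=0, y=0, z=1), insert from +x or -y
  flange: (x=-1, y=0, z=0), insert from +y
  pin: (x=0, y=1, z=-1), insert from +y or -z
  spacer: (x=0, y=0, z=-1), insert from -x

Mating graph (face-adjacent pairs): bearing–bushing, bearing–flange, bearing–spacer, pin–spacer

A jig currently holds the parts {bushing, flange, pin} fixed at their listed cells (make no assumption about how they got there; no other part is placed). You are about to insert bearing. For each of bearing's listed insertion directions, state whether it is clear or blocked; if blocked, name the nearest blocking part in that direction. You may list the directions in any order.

-z: ray from bearing(0, 0, 0) has no placed part ⇒ clear
+z: nearest on ray is bushing@(0, 0, 1) ⇒ blocked

+z: blocked by bushing; -z: clear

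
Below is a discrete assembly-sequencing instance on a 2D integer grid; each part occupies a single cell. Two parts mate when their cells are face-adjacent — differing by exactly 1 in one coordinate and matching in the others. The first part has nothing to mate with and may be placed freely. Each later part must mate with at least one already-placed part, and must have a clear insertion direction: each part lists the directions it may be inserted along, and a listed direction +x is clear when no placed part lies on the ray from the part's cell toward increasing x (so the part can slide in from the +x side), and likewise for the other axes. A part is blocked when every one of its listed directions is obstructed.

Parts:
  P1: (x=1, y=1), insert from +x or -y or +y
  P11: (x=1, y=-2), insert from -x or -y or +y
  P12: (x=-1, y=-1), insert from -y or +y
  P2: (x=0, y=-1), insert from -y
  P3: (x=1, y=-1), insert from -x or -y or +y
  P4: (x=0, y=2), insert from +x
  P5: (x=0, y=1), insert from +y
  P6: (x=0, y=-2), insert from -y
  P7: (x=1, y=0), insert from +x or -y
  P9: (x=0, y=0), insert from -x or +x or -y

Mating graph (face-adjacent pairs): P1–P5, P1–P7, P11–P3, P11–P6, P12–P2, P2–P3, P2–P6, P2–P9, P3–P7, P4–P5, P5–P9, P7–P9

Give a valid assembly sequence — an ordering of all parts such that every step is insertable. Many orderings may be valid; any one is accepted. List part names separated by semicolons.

1. P1@(1, 1) [+x clear] — {P1}
2. P5@(0, 1) [+y clear] — {P1, P5}
3. P9@(0, 0) [-x clear] — {P1, P5, P9}
4. P2@(0, -1) [-y clear] — {P1, P2, P5, P9}
5. P3@(1, -1) [-y clear] — {P1, P2, P3, P5, P9}
6. P6@(0, -2) [-y clear] — {P1, P2, P3, P5, P6, P9}
7. P11@(1, -2) [-y clear] — {P1, P11, P2, P3, P5, P6, P9}
8. P12@(-1, -1) [-y clear] — {P1, P11, P12, P2, P3, P5, P6, P9}
9. P4@(0, 2) [+x clear] — {P1, P11, P12, P2, P3, P4, P5, P6, P9}
10. P7@(1, 0) [+x clear] — {P1, P11, P12, P2, P3, P4, P5, P6, P7, P9}

P1; P5; P9; P2; P3; P6; P11; P12; P4; P7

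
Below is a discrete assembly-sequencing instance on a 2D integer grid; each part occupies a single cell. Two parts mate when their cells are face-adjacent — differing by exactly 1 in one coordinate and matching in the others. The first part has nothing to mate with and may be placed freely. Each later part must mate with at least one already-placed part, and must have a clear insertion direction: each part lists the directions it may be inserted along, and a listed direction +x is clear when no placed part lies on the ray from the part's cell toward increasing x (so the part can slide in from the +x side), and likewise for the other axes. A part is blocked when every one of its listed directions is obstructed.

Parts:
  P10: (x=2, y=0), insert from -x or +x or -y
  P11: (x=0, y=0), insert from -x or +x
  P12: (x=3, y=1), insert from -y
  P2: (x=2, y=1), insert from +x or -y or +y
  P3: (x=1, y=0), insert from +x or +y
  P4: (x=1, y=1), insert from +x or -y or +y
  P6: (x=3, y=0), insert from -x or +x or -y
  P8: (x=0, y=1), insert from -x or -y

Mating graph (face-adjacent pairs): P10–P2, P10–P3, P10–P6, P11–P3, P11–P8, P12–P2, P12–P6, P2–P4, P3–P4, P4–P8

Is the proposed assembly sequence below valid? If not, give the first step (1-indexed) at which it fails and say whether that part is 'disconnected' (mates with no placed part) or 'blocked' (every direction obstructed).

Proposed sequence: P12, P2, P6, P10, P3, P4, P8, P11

1. P12@(3, 1) [-y clear] — {P12}
2. P2@(2, 1) [-y clear] — {P12, P2}
3. P6@(3, 0) [-x clear] — {P12, P2, P6}
4. P10@(2, 0) [-x clear] — {P10, P12, P2, P6}
5. P3@(1, 0) [+y clear] — {P10, P12, P2, P3, P6}
6. P4@(1, 1) [+y clear] — {P10, P12, P2, P3, P4, P6}
7. P8@(0, 1) [-x clear] — {P10, P12, P2, P3, P4, P6, P8}
8. P11@(0, 0) [-x clear] — {P10, P11, P12, P2, P3, P4, P6, P8}

Valid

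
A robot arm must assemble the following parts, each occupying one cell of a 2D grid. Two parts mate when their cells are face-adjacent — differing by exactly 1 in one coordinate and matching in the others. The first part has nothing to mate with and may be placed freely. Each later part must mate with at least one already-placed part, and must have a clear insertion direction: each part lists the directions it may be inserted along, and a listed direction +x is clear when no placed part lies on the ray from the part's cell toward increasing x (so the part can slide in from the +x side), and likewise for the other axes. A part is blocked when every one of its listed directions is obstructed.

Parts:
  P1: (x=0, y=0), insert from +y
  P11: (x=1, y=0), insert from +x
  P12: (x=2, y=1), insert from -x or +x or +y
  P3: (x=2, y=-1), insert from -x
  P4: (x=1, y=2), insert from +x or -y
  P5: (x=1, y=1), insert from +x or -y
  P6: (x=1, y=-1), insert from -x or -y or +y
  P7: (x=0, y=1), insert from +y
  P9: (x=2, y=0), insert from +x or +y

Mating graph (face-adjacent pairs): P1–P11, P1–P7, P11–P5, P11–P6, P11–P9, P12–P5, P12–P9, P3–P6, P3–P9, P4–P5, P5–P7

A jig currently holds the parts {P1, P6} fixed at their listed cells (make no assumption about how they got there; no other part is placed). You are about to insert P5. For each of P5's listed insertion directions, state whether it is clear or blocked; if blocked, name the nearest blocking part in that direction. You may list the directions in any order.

+x: ray from P5(1, 1) has no placed part ⇒ clear
-y: nearest on ray is P6@(1, -1) ⇒ blocked

+x: clear; -y: blocked by P6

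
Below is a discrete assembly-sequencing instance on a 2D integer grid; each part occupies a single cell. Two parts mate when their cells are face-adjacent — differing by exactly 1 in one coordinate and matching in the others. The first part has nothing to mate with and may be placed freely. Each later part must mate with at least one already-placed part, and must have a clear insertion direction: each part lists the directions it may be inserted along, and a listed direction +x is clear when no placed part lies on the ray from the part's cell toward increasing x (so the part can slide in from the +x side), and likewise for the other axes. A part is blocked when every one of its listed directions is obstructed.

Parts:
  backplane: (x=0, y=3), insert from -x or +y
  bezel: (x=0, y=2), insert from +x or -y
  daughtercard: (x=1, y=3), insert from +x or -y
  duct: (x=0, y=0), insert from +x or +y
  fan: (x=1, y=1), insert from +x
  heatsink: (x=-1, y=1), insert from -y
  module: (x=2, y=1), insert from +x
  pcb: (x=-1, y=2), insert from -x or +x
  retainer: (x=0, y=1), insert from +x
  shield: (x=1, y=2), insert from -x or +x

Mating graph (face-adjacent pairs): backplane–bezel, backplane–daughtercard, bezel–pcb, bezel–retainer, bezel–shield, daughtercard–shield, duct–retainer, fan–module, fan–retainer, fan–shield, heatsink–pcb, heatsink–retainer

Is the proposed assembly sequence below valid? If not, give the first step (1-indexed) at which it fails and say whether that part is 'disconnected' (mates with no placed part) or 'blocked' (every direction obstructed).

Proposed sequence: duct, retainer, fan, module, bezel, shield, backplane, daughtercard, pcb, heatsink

1. duct@(0, 0) [+x clear] — {duct}
2. retainer@(0, 1) [+x clear] — {duct, retainer}
3. fan@(1, 1) [+x clear] — {duct, fan, retainer}
4. module@(2, 1) [+x clear] — {duct, fan, module, retainer}
5. bezel@(0, 2) [+x clear] — {bezel, duct, fan, module, retainer}
6. shield@(1, 2) [+x clear] — {bezel, duct, fan, module, retainer, shield}
7. backplane@(0, 3) [-x clear] — {backplane, bezel, duct, fan, module, retainer, shield}
8. daughtercard@(1, 3) [+x clear] — {backplane, bezel, daughtercard, duct, fan, module, retainer, shield}
9. pcb@(-1, 2) [-x clear] — {backplane, bezel, daughtercard, duct, fan, module, pcb, retainer, shield}
10. heatsink@(-1, 1) [-y clear] — {backplane, bezel, daughtercard, duct, fan, heatsink, module, pcb, retainer, shield}

Valid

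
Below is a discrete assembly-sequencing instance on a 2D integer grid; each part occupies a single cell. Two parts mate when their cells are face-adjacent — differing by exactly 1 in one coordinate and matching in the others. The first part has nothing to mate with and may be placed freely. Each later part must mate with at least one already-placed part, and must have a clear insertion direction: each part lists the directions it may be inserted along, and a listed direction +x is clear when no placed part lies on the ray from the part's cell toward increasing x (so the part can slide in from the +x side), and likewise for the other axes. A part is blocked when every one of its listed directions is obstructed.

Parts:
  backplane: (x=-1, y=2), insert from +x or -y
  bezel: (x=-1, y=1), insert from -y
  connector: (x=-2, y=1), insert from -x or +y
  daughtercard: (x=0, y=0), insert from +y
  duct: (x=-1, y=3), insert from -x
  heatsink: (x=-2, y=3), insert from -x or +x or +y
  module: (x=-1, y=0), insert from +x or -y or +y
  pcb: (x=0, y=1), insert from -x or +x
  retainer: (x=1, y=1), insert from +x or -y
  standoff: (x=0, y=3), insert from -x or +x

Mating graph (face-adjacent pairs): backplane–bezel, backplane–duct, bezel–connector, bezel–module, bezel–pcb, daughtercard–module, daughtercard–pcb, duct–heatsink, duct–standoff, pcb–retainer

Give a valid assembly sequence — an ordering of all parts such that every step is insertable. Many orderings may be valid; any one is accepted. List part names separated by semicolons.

daughtercard; pcb; retainer; bezel; backplane; module; duct; standoff; connector; heatsink

1. daughtercard@(0, 0) [+y clear] — {daughtercard}
2. pcb@(0, 1) [-x clear] — {daughtercard, pcb}
3. retainer@(1, 1) [+x clear] — {daughtercard, pcb, retainer}
4. bezel@(-1, 1) [-y clear] — {bezel, daughtercard, pcb, retainer}
5. backplane@(-1, 2) [+x clear] — {backplane, bezel, daughtercard, pcb, retainer}
6. module@(-1, 0) [-y clear] — {backplane, bezel, daughtercard, module, pcb, retainer}
7. duct@(-1, 3) [-x clear] — {backplane, bezel, daughtercard, duct, module, pcb, retainer}
8. standoff@(0, 3) [+x clear] — {backplane, bezel, daughtercard, duct, module, pcb, retainer, standoff}
9. connector@(-2, 1) [-x clear] — {backplane, bezel, connector, daughtercard, duct, module, pcb, retainer, standoff}
10. heatsink@(-2, 3) [-x clear] — {backplane, bezel, connector, daughtercard, duct, heatsink, module, pcb, retainer, standoff}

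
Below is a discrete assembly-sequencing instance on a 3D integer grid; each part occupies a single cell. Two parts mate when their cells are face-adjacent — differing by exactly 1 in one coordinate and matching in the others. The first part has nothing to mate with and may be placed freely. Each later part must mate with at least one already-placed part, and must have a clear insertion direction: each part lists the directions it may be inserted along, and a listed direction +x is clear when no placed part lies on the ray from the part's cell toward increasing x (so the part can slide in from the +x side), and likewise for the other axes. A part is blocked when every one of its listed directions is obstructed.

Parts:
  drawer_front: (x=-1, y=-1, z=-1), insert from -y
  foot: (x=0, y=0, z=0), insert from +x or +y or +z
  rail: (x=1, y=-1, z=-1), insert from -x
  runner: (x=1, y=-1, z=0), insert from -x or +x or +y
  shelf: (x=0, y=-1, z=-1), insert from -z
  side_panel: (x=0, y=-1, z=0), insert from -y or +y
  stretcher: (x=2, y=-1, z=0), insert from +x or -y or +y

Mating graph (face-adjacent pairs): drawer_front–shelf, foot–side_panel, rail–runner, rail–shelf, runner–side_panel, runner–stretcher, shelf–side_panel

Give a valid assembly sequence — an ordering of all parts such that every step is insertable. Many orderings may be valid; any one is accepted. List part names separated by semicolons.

1. foot@(0, 0, 0) [+x clear] — {foot}
2. side_panel@(0, -1, 0) [-y clear] — {foot, side_panel}
3. runner@(1, -1, 0) [+x clear] — {foot, runner, side_panel}
4. rail@(1, -1, -1) [-x clear] — {foot, rail, runner, side_panel}
5. stretcher@(2, -1, 0) [+x clear] — {foot, rail, runner, side_panel, stretcher}
6. shelf@(0, -1, -1) [-z clear] — {foot, rail, runner, shelf, side_panel, stretcher}
7. drawer_front@(-1, -1, -1) [-y clear] — {drawer_front, foot, rail, runner, shelf, side_panel, stretcher}

foot; side_panel; runner; rail; stretcher; shelf; drawer_front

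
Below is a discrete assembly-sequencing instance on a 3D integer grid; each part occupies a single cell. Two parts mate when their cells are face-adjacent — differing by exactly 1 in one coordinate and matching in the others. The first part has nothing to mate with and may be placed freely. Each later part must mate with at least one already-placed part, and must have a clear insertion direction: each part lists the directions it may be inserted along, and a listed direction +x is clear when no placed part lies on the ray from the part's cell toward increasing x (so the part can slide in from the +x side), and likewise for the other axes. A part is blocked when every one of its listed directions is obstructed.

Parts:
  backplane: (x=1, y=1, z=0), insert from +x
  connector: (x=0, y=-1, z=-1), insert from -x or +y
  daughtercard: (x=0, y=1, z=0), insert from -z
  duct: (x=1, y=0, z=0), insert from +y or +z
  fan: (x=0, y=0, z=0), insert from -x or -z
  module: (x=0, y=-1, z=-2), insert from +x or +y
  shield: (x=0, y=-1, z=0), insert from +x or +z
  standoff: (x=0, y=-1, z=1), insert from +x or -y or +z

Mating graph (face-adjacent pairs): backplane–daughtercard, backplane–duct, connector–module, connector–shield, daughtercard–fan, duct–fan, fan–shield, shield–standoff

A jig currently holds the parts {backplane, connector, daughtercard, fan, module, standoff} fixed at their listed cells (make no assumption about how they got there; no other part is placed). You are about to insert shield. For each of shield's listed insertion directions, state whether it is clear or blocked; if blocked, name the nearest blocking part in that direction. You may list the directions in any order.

+x: clear; +z: blocked by standoff

+x: ray from shield(0, -1, 0) has no placed part ⇒ clear
+z: nearest on ray is standoff@(0, -1, 1) ⇒ blocked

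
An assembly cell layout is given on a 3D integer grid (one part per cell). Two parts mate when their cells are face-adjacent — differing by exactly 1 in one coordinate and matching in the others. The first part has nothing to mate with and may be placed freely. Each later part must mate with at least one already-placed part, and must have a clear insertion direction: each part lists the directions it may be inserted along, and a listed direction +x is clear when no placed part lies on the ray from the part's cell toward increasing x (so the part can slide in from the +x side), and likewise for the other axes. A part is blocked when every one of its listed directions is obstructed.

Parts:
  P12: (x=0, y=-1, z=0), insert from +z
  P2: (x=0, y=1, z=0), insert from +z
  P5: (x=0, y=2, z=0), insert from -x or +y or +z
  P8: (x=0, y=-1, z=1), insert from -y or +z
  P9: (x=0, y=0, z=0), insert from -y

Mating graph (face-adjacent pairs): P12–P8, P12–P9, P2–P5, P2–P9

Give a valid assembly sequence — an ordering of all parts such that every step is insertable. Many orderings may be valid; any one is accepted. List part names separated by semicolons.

P2; P9; P12; P8; P5

1. P2@(0, 1, 0) [+z clear] — {P2}
2. P9@(0, 0, 0) [-y clear] — {P2, P9}
3. P12@(0, -1, 0) [+z clear] — {P12, P2, P9}
4. P8@(0, -1, 1) [-y clear] — {P12, P2, P8, P9}
5. P5@(0, 2, 0) [-x clear] — {P12, P2, P5, P8, P9}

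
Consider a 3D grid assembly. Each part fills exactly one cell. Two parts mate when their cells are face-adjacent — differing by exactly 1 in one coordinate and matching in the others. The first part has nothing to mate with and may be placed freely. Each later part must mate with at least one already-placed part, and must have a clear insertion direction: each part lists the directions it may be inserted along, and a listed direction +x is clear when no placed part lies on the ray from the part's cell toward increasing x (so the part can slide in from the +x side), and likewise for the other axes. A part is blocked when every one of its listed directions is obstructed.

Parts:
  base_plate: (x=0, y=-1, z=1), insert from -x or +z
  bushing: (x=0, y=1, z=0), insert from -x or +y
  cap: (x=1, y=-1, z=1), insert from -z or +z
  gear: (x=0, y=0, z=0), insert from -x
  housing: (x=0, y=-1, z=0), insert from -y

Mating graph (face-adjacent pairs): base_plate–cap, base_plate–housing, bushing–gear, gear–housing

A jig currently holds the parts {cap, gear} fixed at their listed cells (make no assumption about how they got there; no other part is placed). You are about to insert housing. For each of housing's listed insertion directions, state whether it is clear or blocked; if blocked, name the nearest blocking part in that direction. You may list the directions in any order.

-y: clear

-y: ray from housing(0, -1, 0) has no placed part ⇒ clear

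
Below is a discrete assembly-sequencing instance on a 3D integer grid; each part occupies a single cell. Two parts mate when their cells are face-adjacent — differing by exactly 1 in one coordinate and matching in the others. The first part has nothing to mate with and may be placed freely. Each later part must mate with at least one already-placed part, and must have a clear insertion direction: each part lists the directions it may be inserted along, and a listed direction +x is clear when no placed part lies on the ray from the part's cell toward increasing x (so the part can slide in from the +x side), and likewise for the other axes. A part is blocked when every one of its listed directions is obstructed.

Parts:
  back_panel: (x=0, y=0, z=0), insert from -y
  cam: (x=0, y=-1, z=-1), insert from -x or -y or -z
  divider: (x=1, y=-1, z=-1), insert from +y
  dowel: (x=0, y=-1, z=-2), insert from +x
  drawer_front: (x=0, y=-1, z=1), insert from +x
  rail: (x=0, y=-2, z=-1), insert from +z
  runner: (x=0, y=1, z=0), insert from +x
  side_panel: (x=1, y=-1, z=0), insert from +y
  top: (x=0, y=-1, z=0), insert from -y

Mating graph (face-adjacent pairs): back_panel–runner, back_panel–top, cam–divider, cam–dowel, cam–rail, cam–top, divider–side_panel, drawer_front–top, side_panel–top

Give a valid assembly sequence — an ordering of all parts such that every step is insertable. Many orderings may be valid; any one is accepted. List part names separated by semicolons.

1. runner@(0, 1, 0) [+x clear] — {runner}
2. back_panel@(0, 0, 0) [-y clear] — {back_panel, runner}
3. top@(0, -1, 0) [-y clear] — {back_panel, runner, top}
4. side_panel@(1, -1, 0) [+y clear] — {back_panel, runner, side_panel, top}
5. divider@(1, -1, -1) [+y clear] — {back_panel, divider, runner, side_panel, top}
6. drawer_front@(0, -1, 1) [+x clear] — {back_panel, divider, drawer_front, runner, side_panel, top}
7. cam@(0, -1, -1) [-x clear] — {back_panel, cam, divider, drawer_front, runner, side_panel, top}
8. dowel@(0, -1, -2) [+x clear] — {back_panel, cam, divider, dowel, drawer_front, runner, side_panel, top}
9. rail@(0, -2, -1) [+z clear] — {back_panel, cam, divider, dowel, drawer_front, rail, runner, side_panel, top}

runner; back_panel; top; side_panel; divider; drawer_front; cam; dowel; rail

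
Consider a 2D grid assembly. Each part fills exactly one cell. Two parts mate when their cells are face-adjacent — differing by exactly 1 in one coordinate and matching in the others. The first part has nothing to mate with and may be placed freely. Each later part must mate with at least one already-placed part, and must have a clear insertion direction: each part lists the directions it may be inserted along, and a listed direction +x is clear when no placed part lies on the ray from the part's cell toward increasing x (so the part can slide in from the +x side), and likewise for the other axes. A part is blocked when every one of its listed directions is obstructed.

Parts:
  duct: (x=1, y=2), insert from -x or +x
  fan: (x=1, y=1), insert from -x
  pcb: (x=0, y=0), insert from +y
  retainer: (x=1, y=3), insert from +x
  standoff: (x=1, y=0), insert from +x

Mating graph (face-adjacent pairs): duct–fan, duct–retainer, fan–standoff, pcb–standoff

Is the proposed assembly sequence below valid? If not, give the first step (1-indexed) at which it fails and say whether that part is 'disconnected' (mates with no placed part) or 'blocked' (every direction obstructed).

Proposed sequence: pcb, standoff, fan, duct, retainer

Valid

1. pcb@(0, 0) [+y clear] — {pcb}
2. standoff@(1, 0) [+x clear] — {pcb, standoff}
3. fan@(1, 1) [-x clear] — {fan, pcb, standoff}
4. duct@(1, 2) [-x clear] — {duct, fan, pcb, standoff}
5. retainer@(1, 3) [+x clear] — {duct, fan, pcb, retainer, standoff}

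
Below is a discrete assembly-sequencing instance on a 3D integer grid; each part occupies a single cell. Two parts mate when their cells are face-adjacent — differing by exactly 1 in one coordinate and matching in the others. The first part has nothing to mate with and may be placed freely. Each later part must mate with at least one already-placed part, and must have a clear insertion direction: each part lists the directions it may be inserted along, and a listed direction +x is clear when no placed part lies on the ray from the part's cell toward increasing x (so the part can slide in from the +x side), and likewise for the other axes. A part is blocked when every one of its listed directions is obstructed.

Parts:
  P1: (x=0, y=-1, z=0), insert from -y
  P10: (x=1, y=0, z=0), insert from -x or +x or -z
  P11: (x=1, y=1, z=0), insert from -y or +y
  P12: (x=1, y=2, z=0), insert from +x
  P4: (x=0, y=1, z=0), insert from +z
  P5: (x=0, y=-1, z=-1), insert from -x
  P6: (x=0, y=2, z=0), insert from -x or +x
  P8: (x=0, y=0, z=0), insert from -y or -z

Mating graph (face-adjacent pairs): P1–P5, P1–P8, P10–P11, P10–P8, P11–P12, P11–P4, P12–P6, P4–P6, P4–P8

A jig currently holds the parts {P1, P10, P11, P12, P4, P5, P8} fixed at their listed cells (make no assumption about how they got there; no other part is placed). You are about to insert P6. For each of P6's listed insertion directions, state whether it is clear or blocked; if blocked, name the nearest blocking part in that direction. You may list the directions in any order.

+x: blocked by P12; -x: clear

-x: ray from P6(0, 2, 0) has no placed part ⇒ clear
+x: nearest on ray is P12@(1, 2, 0) ⇒ blocked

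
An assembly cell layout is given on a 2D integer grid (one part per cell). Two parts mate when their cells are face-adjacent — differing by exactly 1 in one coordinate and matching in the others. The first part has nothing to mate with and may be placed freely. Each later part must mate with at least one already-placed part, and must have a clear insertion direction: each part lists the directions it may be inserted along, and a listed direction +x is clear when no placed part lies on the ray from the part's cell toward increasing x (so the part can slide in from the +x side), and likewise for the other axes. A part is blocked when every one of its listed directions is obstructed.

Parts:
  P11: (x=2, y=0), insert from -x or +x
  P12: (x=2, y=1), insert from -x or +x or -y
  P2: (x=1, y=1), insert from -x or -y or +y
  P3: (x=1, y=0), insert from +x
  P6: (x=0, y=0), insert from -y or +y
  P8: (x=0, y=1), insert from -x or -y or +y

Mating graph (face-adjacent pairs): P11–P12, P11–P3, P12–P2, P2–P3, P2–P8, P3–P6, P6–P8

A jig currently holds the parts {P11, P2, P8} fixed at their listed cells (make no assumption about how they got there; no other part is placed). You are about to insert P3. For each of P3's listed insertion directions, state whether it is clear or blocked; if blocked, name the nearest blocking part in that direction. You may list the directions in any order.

+x: nearest on ray is P11@(2, 0) ⇒ blocked

+x: blocked by P11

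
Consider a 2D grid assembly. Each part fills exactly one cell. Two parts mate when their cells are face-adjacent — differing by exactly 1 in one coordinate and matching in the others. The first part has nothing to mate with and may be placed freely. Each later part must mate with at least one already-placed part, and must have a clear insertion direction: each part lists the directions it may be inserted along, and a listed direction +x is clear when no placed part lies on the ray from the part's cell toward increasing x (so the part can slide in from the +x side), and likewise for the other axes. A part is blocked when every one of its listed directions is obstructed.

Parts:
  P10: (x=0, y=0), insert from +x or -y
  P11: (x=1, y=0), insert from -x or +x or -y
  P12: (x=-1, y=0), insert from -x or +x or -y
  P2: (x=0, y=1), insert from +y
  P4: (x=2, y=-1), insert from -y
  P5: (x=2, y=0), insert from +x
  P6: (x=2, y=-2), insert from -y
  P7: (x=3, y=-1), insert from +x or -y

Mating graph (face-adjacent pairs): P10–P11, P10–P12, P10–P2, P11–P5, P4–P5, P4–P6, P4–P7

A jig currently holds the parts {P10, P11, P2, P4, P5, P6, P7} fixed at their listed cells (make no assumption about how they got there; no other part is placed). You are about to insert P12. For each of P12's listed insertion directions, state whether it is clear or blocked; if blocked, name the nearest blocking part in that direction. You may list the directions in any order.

+x: blocked by P10; -x: clear; -y: clear

-x: ray from P12(-1, 0) has no placed part ⇒ clear
+x: nearest on ray is P10@(0, 0) ⇒ blocked
-y: ray from P12(-1, 0) has no placed part ⇒ clear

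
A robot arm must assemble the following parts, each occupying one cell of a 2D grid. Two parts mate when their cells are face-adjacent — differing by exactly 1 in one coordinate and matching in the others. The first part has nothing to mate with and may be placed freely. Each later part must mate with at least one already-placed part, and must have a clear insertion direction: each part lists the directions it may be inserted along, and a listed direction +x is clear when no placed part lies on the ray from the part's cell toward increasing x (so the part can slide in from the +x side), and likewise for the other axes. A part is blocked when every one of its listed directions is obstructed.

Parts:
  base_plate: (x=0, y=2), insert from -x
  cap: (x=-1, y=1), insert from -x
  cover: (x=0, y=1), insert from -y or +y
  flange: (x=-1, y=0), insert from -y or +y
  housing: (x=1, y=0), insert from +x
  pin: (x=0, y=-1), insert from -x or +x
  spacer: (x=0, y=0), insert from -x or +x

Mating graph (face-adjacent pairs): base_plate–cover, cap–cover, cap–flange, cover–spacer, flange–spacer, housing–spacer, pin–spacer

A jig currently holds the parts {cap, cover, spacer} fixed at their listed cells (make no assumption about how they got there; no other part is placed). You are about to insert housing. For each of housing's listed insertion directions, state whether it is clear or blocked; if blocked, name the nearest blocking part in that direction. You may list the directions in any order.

+x: ray from housing(1, 0) has no placed part ⇒ clear

+x: clear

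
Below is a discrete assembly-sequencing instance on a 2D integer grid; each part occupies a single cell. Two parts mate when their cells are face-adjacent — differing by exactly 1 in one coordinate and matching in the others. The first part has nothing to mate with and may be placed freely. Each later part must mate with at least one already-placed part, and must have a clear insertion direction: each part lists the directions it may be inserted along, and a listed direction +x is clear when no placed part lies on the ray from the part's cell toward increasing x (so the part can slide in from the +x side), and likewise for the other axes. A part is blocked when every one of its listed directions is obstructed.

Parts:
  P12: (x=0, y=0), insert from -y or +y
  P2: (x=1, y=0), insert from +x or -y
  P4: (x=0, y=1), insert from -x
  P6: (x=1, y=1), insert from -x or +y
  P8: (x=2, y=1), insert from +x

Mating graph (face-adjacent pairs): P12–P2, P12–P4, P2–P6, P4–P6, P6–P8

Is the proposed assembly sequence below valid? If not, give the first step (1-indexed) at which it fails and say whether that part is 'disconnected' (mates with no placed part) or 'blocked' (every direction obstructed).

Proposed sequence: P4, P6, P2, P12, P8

Valid

1. P4@(0, 1) [-x clear] — {P4}
2. P6@(1, 1) [+y clear] — {P4, P6}
3. P2@(1, 0) [+x clear] — {P2, P4, P6}
4. P12@(0, 0) [-y clear] — {P12, P2, P4, P6}
5. P8@(2, 1) [+x clear] — {P12, P2, P4, P6, P8}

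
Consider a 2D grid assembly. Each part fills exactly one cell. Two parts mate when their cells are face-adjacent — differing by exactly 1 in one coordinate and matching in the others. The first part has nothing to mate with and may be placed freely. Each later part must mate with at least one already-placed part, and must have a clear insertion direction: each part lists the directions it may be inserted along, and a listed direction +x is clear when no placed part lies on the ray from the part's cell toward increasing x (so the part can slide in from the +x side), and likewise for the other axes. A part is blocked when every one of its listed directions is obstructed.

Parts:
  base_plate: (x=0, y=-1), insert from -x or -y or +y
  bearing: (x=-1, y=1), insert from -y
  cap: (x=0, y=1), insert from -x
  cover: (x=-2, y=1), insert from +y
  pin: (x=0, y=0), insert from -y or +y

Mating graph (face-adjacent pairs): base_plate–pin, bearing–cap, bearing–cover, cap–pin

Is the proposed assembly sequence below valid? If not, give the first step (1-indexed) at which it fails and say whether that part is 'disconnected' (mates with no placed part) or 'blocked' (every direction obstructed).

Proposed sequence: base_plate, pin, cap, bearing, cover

1. base_plate@(0, -1) [-x clear] — {base_plate}
2. pin@(0, 0) [+y clear] — {base_plate, pin}
3. cap@(0, 1) [-x clear] — {base_plate, cap, pin}
4. bearing@(-1, 1) [-y clear] — {base_plate, bearing, cap, pin}
5. cover@(-2, 1) [+y clear] — {base_plate, bearing, cap, cover, pin}

Valid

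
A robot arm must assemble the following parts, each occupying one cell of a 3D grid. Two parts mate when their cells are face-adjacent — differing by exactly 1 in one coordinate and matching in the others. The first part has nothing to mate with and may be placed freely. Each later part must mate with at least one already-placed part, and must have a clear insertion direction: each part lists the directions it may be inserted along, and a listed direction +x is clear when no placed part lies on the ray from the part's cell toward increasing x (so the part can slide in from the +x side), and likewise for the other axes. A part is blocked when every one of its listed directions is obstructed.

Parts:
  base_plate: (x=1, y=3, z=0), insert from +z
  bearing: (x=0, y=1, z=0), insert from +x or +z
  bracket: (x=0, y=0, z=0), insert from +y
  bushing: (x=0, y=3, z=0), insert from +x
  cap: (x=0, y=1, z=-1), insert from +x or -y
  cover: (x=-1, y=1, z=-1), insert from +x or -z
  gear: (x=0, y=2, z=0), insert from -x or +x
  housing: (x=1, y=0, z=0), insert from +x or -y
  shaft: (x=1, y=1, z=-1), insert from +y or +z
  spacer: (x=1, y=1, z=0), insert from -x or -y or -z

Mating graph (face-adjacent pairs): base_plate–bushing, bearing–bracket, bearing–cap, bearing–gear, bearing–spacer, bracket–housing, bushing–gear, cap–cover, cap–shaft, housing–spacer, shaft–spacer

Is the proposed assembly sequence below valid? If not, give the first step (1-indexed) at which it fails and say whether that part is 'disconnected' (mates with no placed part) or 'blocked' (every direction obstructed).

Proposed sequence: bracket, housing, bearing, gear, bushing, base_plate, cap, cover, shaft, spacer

1. bracket@(0, 0, 0) [+y clear] — {bracket}
2. housing@(1, 0, 0) [+x clear] — {bracket, housing}
3. bearing@(0, 1, 0) [+x clear] — {bearing, bracket, housing}
4. gear@(0, 2, 0) [-x clear] — {bearing, bracket, gear, housing}
5. bushing@(0, 3, 0) [+x clear] — {bearing, bracket, bushing, gear, housing}
6. base_plate@(1, 3, 0) [+z clear] — {base_plate, bearing, bracket, bushing, gear, housing}
7. cap@(0, 1, -1) [+x clear] — {base_plate, bearing, bracket, bushing, cap, gear, housing}
8. cover@(-1, 1, -1) [-z clear] — {base_plate, bearing, bracket, bushing, cap, cover, gear, housing}
9. shaft@(1, 1, -1) [+y clear] — {base_plate, bearing, bracket, bushing, cap, cover, gear, housing, shaft}
10. spacer@(1, 1, 0) — -x/-y/-z all obstructed ⇒ blocked

Invalid at step 10 (blocked)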